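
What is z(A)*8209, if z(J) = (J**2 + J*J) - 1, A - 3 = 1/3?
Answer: 1567919/9 ≈ 1.7421e+5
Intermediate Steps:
A = 10/3 (A = 3 + 1/3 = 10/3 ≈ 3.3333)
z(J) = -1 + 2*J**2 (z(J) = (J**2 + J**2) - 1 = 2*J**2 - 1 = -1 + 2*J**2)
z(A)*8209 = (-1 + 2*(10/3)**2)*8209 = (-1 + 2*(100/9))*8209 = (-1 + 200/9)*8209 = (191/9)*8209 = 1567919/9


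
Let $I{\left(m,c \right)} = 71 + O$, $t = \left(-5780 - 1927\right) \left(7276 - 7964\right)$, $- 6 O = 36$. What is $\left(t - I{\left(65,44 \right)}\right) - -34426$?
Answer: $5336777$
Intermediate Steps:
$O = -6$ ($O = \left(- \frac{1}{6}\right) 36 = -6$)
$t = 5302416$ ($t = \left(-7707\right) \left(-688\right) = 5302416$)
$I{\left(m,c \right)} = 65$ ($I{\left(m,c \right)} = 71 - 6 = 65$)
$\left(t - I{\left(65,44 \right)}\right) - -34426 = \left(5302416 - 65\right) - -34426 = \left(5302416 - 65\right) + 34426 = 5302351 + 34426 = 5336777$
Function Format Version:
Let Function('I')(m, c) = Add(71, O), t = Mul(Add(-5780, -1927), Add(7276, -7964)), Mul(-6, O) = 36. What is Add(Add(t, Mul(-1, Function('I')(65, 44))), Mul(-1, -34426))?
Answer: 5336777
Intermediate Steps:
O = -6 (O = Mul(Rational(-1, 6), 36) = -6)
t = 5302416 (t = Mul(-7707, -688) = 5302416)
Function('I')(m, c) = 65 (Function('I')(m, c) = Add(71, -6) = 65)
Add(Add(t, Mul(-1, Function('I')(65, 44))), Mul(-1, -34426)) = Add(Add(5302416, Mul(-1, 65)), Mul(-1, -34426)) = Add(Add(5302416, -65), 34426) = Add(5302351, 34426) = 5336777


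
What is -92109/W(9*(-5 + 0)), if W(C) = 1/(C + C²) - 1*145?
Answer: 182375820/287099 ≈ 635.24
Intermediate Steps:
W(C) = -145 + 1/(C + C²) (W(C) = 1/(C + C²) - 145 = -145 + 1/(C + C²))
-92109/W(9*(-5 + 0)) = -92109*9*(1 + 9*(-5 + 0))*(-5 + 0)/(1 - 1305*(-5 + 0) - 145*81*(-5 + 0)²) = -92109*(-45*(1 + 9*(-5))/(1 - 1305*(-5) - 145*(9*(-5))²)) = -92109*(-45*(1 - 45)/(1 - 145*(-45) - 145*(-45)²)) = -92109*1980/(1 + 6525 - 145*2025) = -92109*1980/(1 + 6525 - 293625) = -92109/((-1/45*(-1/44)*(-287099))) = -92109/(-287099/1980) = -92109*(-1980/287099) = 182375820/287099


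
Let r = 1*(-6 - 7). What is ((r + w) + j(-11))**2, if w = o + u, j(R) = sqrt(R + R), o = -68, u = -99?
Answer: (180 - I*sqrt(22))**2 ≈ 32378.0 - 1688.5*I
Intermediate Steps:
j(R) = sqrt(2)*sqrt(R) (j(R) = sqrt(2*R) = sqrt(2)*sqrt(R))
r = -13 (r = 1*(-13) = -13)
w = -167 (w = -68 - 99 = -167)
((r + w) + j(-11))**2 = ((-13 - 167) + sqrt(2)*sqrt(-11))**2 = (-180 + sqrt(2)*(I*sqrt(11)))**2 = (-180 + I*sqrt(22))**2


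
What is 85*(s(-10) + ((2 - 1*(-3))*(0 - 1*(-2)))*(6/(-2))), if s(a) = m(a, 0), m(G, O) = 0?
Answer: -2550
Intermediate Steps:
s(a) = 0
85*(s(-10) + ((2 - 1*(-3))*(0 - 1*(-2)))*(6/(-2))) = 85*(0 + ((2 - 1*(-3))*(0 - 1*(-2)))*(6/(-2))) = 85*(0 + ((2 + 3)*(0 + 2))*(6*(-1/2))) = 85*(0 + (5*2)*(-3)) = 85*(0 + 10*(-3)) = 85*(0 - 30) = 85*(-30) = -2550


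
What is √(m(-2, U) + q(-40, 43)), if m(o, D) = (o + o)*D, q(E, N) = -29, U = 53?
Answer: I*√241 ≈ 15.524*I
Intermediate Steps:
m(o, D) = 2*D*o (m(o, D) = (2*o)*D = 2*D*o)
√(m(-2, U) + q(-40, 43)) = √(2*53*(-2) - 29) = √(-212 - 29) = √(-241) = I*√241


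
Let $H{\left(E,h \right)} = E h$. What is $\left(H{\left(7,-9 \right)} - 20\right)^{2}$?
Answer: $6889$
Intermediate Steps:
$\left(H{\left(7,-9 \right)} - 20\right)^{2} = \left(7 \left(-9\right) - 20\right)^{2} = \left(-63 - 20\right)^{2} = \left(-83\right)^{2} = 6889$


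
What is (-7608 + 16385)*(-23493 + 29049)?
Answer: 48765012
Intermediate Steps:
(-7608 + 16385)*(-23493 + 29049) = 8777*5556 = 48765012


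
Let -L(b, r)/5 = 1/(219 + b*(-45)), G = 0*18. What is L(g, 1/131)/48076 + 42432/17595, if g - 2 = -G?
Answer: 1719966401/713207460 ≈ 2.4116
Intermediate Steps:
G = 0
g = 2 (g = 2 - 1*0 = 2 + 0 = 2)
L(b, r) = -5/(219 - 45*b) (L(b, r) = -5/(219 + b*(-45)) = -5/(219 - 45*b))
L(g, 1/131)/48076 + 42432/17595 = (5/(3*(-73 + 15*2)))/48076 + 42432/17595 = (5/(3*(-73 + 30)))*(1/48076) + 42432*(1/17595) = ((5/3)/(-43))*(1/48076) + 832/345 = ((5/3)*(-1/43))*(1/48076) + 832/345 = -5/129*1/48076 + 832/345 = -5/6201804 + 832/345 = 1719966401/713207460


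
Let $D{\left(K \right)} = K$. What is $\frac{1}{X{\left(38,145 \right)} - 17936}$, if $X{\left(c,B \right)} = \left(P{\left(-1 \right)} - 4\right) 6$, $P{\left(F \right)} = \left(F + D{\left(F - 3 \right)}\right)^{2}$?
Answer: $- \frac{1}{17810} \approx -5.6148 \cdot 10^{-5}$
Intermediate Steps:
$P{\left(F \right)} = \left(-3 + 2 F\right)^{2}$ ($P{\left(F \right)} = \left(F + \left(F - 3\right)\right)^{2} = \left(F + \left(-3 + F\right)\right)^{2} = \left(-3 + 2 F\right)^{2}$)
$X{\left(c,B \right)} = 126$ ($X{\left(c,B \right)} = \left(\left(-3 + 2 \left(-1\right)\right)^{2} - 4\right) 6 = \left(\left(-3 - 2\right)^{2} - 4\right) 6 = \left(\left(-5\right)^{2} - 4\right) 6 = \left(25 - 4\right) 6 = 21 \cdot 6 = 126$)
$\frac{1}{X{\left(38,145 \right)} - 17936} = \frac{1}{126 - 17936} = \frac{1}{-17810} = - \frac{1}{17810}$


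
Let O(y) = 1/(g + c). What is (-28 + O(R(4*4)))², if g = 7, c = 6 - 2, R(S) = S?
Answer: 94249/121 ≈ 778.92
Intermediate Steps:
c = 4
O(y) = 1/11 (O(y) = 1/(7 + 4) = 1/11)
(-28 + O(R(4*4)))² = (-28 + 1/11)² = (-307/11)² = 94249/121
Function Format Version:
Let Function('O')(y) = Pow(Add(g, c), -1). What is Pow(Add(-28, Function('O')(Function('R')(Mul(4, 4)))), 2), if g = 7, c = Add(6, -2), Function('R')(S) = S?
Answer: Rational(94249, 121) ≈ 778.92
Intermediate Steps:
c = 4
Function('O')(y) = Rational(1, 11) (Function('O')(y) = Pow(Add(7, 4), -1) = Pow(11, -1) = Rational(1, 11))
Pow(Add(-28, Function('O')(Function('R')(Mul(4, 4)))), 2) = Pow(Add(-28, Rational(1, 11)), 2) = Pow(Rational(-307, 11), 2) = Rational(94249, 121)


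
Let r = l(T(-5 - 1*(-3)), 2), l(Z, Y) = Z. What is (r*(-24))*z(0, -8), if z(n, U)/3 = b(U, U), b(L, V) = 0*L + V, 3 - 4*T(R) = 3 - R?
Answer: -288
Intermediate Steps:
T(R) = R/4 (T(R) = ¾ - (3 - R)/4 = ¾ + (-¾ + R/4) = R/4)
r = -½ (r = (-5 - 1*(-3))/4 = (-5 + 3)/4 = (¼)*(-2) = -½ ≈ -0.50000)
b(L, V) = V (b(L, V) = 0 + V = V)
z(n, U) = 3*U
(r*(-24))*z(0, -8) = (-½*(-24))*(3*(-8)) = 12*(-24) = -288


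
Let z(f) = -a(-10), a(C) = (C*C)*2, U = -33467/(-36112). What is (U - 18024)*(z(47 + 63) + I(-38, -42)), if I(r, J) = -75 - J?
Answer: 151647868493/36112 ≈ 4.1994e+6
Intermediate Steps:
U = 33467/36112 (U = -33467*(-1/36112) = 33467/36112 ≈ 0.92676)
a(C) = 2*C² (a(C) = C²*2 = 2*C²)
z(f) = -200 (z(f) = -2*(-10)² = -2*100 = -1*200 = -200)
(U - 18024)*(z(47 + 63) + I(-38, -42)) = (33467/36112 - 18024)*(-200 + (-75 - 1*(-42))) = -650849221*(-200 + (-75 + 42))/36112 = -650849221*(-200 - 33)/36112 = -650849221/36112*(-233) = 151647868493/36112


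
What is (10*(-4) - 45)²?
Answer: 7225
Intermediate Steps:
(10*(-4) - 45)² = (-40 - 45)² = (-85)² = 7225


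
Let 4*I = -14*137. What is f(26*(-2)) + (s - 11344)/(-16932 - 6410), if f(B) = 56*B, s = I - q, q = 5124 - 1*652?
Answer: -135911217/46684 ≈ -2911.3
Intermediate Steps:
I = -959/2 (I = (-14*137)/4 = (¼)*(-1918) = -959/2 ≈ -479.50)
q = 4472 (q = 5124 - 652 = 4472)
s = -9903/2 (s = -959/2 - 1*4472 = -959/2 - 4472 = -9903/2 ≈ -4951.5)
f(26*(-2)) + (s - 11344)/(-16932 - 6410) = 56*(26*(-2)) + (-9903/2 - 11344)/(-16932 - 6410) = 56*(-52) - 32591/2/(-23342) = -2912 - 32591/2*(-1/23342) = -2912 + 32591/46684 = -135911217/46684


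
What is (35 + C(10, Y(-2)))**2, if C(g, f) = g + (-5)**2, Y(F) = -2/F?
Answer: 4900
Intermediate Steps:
C(g, f) = 25 + g (C(g, f) = g + 25 = 25 + g)
(35 + C(10, Y(-2)))**2 = (35 + (25 + 10))**2 = (35 + 35)**2 = 70**2 = 4900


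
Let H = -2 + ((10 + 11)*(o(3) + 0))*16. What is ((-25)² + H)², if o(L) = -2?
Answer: 2401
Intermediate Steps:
H = -674 (H = -2 + ((10 + 11)*(-2 + 0))*16 = -2 + (21*(-2))*16 = -2 - 42*16 = -2 - 672 = -674)
((-25)² + H)² = ((-25)² - 674)² = (625 - 674)² = (-49)² = 2401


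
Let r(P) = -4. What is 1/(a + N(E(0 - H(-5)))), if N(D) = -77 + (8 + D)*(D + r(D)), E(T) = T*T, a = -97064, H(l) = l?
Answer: -1/96448 ≈ -1.0368e-5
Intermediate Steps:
E(T) = T²
N(D) = -77 + (-4 + D)*(8 + D) (N(D) = -77 + (8 + D)*(D - 4) = -77 + (8 + D)*(-4 + D) = -77 + (-4 + D)*(8 + D))
1/(a + N(E(0 - H(-5)))) = 1/(-97064 + (-109 + ((0 - 1*(-5))²)² + 4*(0 - 1*(-5))²)) = 1/(-97064 + (-109 + ((0 + 5)²)² + 4*(0 + 5)²)) = 1/(-97064 + (-109 + (5²)² + 4*5²)) = 1/(-97064 + (-109 + 25² + 4*25)) = 1/(-97064 + (-109 + 625 + 100)) = 1/(-97064 + 616) = 1/(-96448) = -1/96448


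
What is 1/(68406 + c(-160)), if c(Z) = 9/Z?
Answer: 160/10944951 ≈ 1.4619e-5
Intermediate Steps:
1/(68406 + c(-160)) = 1/(68406 + 9/(-160)) = 1/(68406 + 9*(-1/160)) = 1/(68406 - 9/160) = 1/(10944951/160) = 160/10944951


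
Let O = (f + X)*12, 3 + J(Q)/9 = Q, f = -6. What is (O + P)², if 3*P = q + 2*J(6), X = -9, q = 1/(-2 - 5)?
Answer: 11580409/441 ≈ 26259.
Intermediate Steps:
q = -⅐ (q = 1/(-7) = -⅐ ≈ -0.14286)
J(Q) = -27 + 9*Q
P = 377/21 (P = (-⅐ + 2*(-27 + 9*6))/3 = (-⅐ + 2*(-27 + 54))/3 = (-⅐ + 2*27)/3 = (-⅐ + 54)/3 = (⅓)*(377/7) = 377/21 ≈ 17.952)
O = -180 (O = (-6 - 9)*12 = -15*12 = -180)
(O + P)² = (-180 + 377/21)² = (-3403/21)² = 11580409/441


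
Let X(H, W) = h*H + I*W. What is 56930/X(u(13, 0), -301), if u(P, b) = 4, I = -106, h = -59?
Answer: 5693/3167 ≈ 1.7976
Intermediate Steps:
X(H, W) = -106*W - 59*H (X(H, W) = -59*H - 106*W = -106*W - 59*H)
56930/X(u(13, 0), -301) = 56930/(-106*(-301) - 59*4) = 56930/(31906 - 236) = 56930/31670 = 56930*(1/31670) = 5693/3167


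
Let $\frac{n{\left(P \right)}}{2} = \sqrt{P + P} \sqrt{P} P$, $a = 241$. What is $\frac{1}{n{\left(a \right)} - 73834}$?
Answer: $\frac{36917}{10767880466} + \frac{58081 \sqrt{2}}{10767880466} \approx 1.1057 \cdot 10^{-5}$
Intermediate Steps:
$n{\left(P \right)} = 2 \sqrt{2} P^{2}$ ($n{\left(P \right)} = 2 \sqrt{P + P} \sqrt{P} P = 2 \sqrt{2 P} \sqrt{P} P = 2 \sqrt{2} \sqrt{P} \sqrt{P} P = 2 P \sqrt{2} P = 2 \sqrt{2} P^{2}$)
$\frac{1}{n{\left(a \right)} - 73834} = \frac{1}{2 \sqrt{2} \cdot 241^{2} - 73834} = \frac{1}{2 \sqrt{2} \cdot 58081 - 73834} = \frac{1}{116162 \sqrt{2} - 73834} = \frac{1}{-73834 + 116162 \sqrt{2}}$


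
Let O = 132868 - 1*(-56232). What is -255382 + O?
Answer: -66282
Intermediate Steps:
O = 189100 (O = 132868 + 56232 = 189100)
-255382 + O = -255382 + 189100 = -66282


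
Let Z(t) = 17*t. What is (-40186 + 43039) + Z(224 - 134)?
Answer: 4383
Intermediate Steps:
(-40186 + 43039) + Z(224 - 134) = (-40186 + 43039) + 17*(224 - 134) = 2853 + 17*90 = 2853 + 1530 = 4383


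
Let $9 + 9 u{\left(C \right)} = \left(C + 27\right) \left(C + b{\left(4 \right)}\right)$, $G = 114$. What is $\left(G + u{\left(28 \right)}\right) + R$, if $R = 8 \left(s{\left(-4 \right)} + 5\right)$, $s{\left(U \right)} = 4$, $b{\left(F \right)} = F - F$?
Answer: $\frac{3205}{9} \approx 356.11$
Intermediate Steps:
$b{\left(F \right)} = 0$
$u{\left(C \right)} = -1 + \frac{C \left(27 + C\right)}{9}$ ($u{\left(C \right)} = -1 + \frac{\left(C + 27\right) \left(C + 0\right)}{9} = -1 + \frac{\left(27 + C\right) C}{9} = -1 + \frac{C \left(27 + C\right)}{9}$)
$R = 72$ ($R = 8 \left(4 + 5\right) = 8 \cdot 9 = 72$)
$\left(G + u{\left(28 \right)}\right) + R = \left(114 + \left(-1 + 3 \cdot 28 + \frac{28^{2}}{9}\right)\right) + 72 = \left(114 + \left(-1 + 84 + \frac{1}{9} \cdot 784\right)\right) + 72 = \left(114 + \left(-1 + 84 + \frac{784}{9}\right)\right) + 72 = \left(114 + \frac{1531}{9}\right) + 72 = \frac{2557}{9} + 72 = \frac{3205}{9}$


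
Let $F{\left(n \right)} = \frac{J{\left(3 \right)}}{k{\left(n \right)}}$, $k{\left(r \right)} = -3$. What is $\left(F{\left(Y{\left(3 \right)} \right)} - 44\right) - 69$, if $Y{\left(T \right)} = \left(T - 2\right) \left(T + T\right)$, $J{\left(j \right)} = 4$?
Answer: $- \frac{343}{3} \approx -114.33$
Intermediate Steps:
$Y{\left(T \right)} = 2 T \left(-2 + T\right)$ ($Y{\left(T \right)} = \left(-2 + T\right) 2 T = 2 T \left(-2 + T\right)$)
$F{\left(n \right)} = - \frac{4}{3}$ ($F{\left(n \right)} = \frac{4}{-3} = 4 \left(- \frac{1}{3}\right) = - \frac{4}{3}$)
$\left(F{\left(Y{\left(3 \right)} \right)} - 44\right) - 69 = \left(- \frac{4}{3} - 44\right) - 69 = - \frac{136}{3} - 69 = - \frac{343}{3}$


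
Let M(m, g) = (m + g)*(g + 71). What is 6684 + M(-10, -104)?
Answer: 10446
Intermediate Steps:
M(m, g) = (71 + g)*(g + m) (M(m, g) = (g + m)*(71 + g) = (71 + g)*(g + m))
6684 + M(-10, -104) = 6684 + ((-104)² + 71*(-104) + 71*(-10) - 104*(-10)) = 6684 + (10816 - 7384 - 710 + 1040) = 6684 + 3762 = 10446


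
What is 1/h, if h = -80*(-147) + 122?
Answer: 1/11882 ≈ 8.4161e-5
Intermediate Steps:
h = 11882 (h = 11760 + 122 = 11882)
1/h = 1/11882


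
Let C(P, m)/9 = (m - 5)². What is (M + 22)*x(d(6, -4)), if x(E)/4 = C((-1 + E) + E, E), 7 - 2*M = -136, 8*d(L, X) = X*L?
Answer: 215424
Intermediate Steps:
d(L, X) = L*X/8 (d(L, X) = (X*L)/8 = (L*X)/8 = L*X/8)
M = 143/2 (M = 7/2 - ½*(-136) = 7/2 + 68 = 143/2 ≈ 71.500)
C(P, m) = 9*(-5 + m)² (C(P, m) = 9*(m - 5)² = 9*(-5 + m)²)
x(E) = 36*(-5 + E)² (x(E) = 4*(9*(-5 + E)²) = 36*(-5 + E)²)
(M + 22)*x(d(6, -4)) = (143/2 + 22)*(36*(-5 + (⅛)*6*(-4))²) = 187*(36*(-5 - 3)²)/2 = 187*(36*(-8)²)/2 = 187*(36*64)/2 = (187/2)*2304 = 215424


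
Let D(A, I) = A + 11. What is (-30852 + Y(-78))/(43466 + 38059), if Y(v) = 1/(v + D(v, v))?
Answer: -4473541/11821125 ≈ -0.37844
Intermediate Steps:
D(A, I) = 11 + A
Y(v) = 1/(11 + 2*v) (Y(v) = 1/(v + (11 + v)) = 1/(11 + 2*v))
(-30852 + Y(-78))/(43466 + 38059) = (-30852 + 1/(11 + 2*(-78)))/(43466 + 38059) = (-30852 + 1/(11 - 156))/81525 = (-30852 + 1/(-145))*(1/81525) = (-30852 - 1/145)*(1/81525) = -4473541/145*1/81525 = -4473541/11821125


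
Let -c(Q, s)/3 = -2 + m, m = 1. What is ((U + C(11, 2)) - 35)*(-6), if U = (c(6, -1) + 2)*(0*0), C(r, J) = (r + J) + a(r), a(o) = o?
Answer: 66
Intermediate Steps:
c(Q, s) = 3 (c(Q, s) = -3*(-2 + 1) = -3*(-1) = 3)
C(r, J) = J + 2*r (C(r, J) = (r + J) + r = (J + r) + r = J + 2*r)
U = 0 (U = (3 + 2)*(0*0) = 5*0 = 0)
((U + C(11, 2)) - 35)*(-6) = ((0 + (2 + 2*11)) - 35)*(-6) = ((0 + (2 + 22)) - 35)*(-6) = ((0 + 24) - 35)*(-6) = (24 - 35)*(-6) = -11*(-6) = 66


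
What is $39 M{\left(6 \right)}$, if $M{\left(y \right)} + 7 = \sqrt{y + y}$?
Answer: $-273 + 78 \sqrt{3} \approx -137.9$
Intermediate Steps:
$M{\left(y \right)} = -7 + \sqrt{2} \sqrt{y}$ ($M{\left(y \right)} = -7 + \sqrt{y + y} = -7 + \sqrt{2 y} = -7 + \sqrt{2} \sqrt{y}$)
$39 M{\left(6 \right)} = 39 \left(-7 + \sqrt{2} \sqrt{6}\right) = 39 \left(-7 + 2 \sqrt{3}\right) = -273 + 78 \sqrt{3}$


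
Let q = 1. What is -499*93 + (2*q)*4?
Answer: -46399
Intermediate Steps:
-499*93 + (2*q)*4 = -499*93 + (2*1)*4 = -46407 + 2*4 = -46407 + 8 = -46399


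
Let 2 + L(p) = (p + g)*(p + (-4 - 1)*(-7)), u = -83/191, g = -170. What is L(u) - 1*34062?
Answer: -1457603690/36481 ≈ -39955.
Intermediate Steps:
u = -83/191 (u = -83*1/191 = -83/191 ≈ -0.43456)
L(p) = -2 + (-170 + p)*(35 + p) (L(p) = -2 + (p - 170)*(p + (-4 - 1)*(-7)) = -2 + (-170 + p)*(p - 5*(-7)) = -2 + (-170 + p)*(p + 35) = -2 + (-170 + p)*(35 + p))
L(u) - 1*34062 = (-5952 + (-83/191)² - 135*(-83/191)) - 1*34062 = (-5952 + 6889/36481 + 11205/191) - 34062 = -214987868/36481 - 34062 = -1457603690/36481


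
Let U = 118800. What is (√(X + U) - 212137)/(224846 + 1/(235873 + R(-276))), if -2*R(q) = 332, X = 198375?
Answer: -50002175859/52997776123 + 1178535*√12687/52997776123 ≈ -0.94097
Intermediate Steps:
R(q) = -166 (R(q) = -½*332 = -166)
(√(X + U) - 212137)/(224846 + 1/(235873 + R(-276))) = (√(198375 + 118800) - 212137)/(224846 + 1/(235873 - 166)) = (√317175 - 212137)/(224846 + 1/235707) = (5*√12687 - 212137)/(224846 + 1/235707) = (-212137 + 5*√12687)/(52997776123/235707) = (-212137 + 5*√12687)*(235707/52997776123) = -50002175859/52997776123 + 1178535*√12687/52997776123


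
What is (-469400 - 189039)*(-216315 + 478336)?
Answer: -172524845219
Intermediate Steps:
(-469400 - 189039)*(-216315 + 478336) = -658439*262021 = -172524845219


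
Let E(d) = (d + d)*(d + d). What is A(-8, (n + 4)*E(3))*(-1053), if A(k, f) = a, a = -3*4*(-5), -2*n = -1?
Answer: -63180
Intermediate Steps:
E(d) = 4*d² (E(d) = (2*d)*(2*d) = 4*d²)
n = ½ (n = -½*(-1) = ½ ≈ 0.50000)
a = 60 (a = -12*(-5) = 60)
A(k, f) = 60
A(-8, (n + 4)*E(3))*(-1053) = 60*(-1053) = -63180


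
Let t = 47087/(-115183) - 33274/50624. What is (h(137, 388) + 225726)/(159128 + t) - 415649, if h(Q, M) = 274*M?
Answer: -192833774496442089229/463936500646573 ≈ -4.1565e+5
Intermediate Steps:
t = -3108165715/2915512096 (t = 47087*(-1/115183) - 33274*1/50624 = -47087/115183 - 16637/25312 = -3108165715/2915512096 ≈ -1.0661)
(h(137, 388) + 225726)/(159128 + t) - 415649 = (274*388 + 225726)/(159128 - 3108165715/2915512096) - 415649 = (106312 + 225726)/(463936500646573/2915512096) - 415649 = 332038*(2915512096/463936500646573) - 415649 = 968060805331648/463936500646573 - 415649 = -192833774496442089229/463936500646573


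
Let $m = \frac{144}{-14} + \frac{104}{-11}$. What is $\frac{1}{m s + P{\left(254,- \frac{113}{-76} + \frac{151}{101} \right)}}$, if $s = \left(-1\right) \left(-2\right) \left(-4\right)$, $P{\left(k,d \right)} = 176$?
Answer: $\frac{77}{25712} \approx 0.0029947$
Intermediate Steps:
$s = -8$ ($s = 2 \left(-4\right) = -8$)
$m = - \frac{1520}{77}$ ($m = 144 \left(- \frac{1}{14}\right) + 104 \left(- \frac{1}{11}\right) = - \frac{72}{7} - \frac{104}{11} = - \frac{1520}{77} \approx -19.74$)
$\frac{1}{m s + P{\left(254,- \frac{113}{-76} + \frac{151}{101} \right)}} = \frac{1}{\left(- \frac{1520}{77}\right) \left(-8\right) + 176} = \frac{1}{\frac{12160}{77} + 176} = \frac{1}{\frac{25712}{77}} = \frac{77}{25712}$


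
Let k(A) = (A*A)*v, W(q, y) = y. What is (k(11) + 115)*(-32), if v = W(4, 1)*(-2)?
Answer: 4064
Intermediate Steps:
v = -2 (v = 1*(-2) = -2)
k(A) = -2*A² (k(A) = (A*A)*(-2) = A²*(-2) = -2*A²)
(k(11) + 115)*(-32) = (-2*11² + 115)*(-32) = (-2*121 + 115)*(-32) = (-242 + 115)*(-32) = -127*(-32) = 4064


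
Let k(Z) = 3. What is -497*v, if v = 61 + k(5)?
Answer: -31808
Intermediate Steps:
v = 64 (v = 61 + 3 = 64)
-497*v = -497*64 = -31808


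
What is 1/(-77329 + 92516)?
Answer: 1/15187 ≈ 6.5846e-5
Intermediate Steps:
1/(-77329 + 92516) = 1/15187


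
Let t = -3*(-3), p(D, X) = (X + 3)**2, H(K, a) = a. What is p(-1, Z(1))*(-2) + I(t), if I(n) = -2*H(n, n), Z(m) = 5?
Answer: -146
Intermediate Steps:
p(D, X) = (3 + X)**2
t = 9
I(n) = -2*n
p(-1, Z(1))*(-2) + I(t) = (3 + 5)**2*(-2) - 2*9 = 8**2*(-2) - 18 = 64*(-2) - 18 = -128 - 18 = -146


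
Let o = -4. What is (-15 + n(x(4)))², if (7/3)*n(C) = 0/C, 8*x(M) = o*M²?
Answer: 225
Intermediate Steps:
x(M) = -M²/2 (x(M) = (-4*M²)/8 = -M²/2)
n(C) = 0 (n(C) = 3*(0/C)/7 = (3/7)*0 = 0)
(-15 + n(x(4)))² = (-15 + 0)² = (-15)² = 225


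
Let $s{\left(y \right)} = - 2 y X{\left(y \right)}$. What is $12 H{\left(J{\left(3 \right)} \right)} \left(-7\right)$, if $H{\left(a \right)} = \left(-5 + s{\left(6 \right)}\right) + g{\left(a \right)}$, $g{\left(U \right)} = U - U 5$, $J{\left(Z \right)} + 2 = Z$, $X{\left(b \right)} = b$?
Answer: $6804$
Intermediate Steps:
$J{\left(Z \right)} = -2 + Z$
$s{\left(y \right)} = - 2 y^{2}$ ($s{\left(y \right)} = - 2 y y = - 2 y^{2}$)
$g{\left(U \right)} = - 4 U$ ($g{\left(U \right)} = U - 5 U = - 4 U$)
$H{\left(a \right)} = -77 - 4 a$ ($H{\left(a \right)} = \left(-5 - 2 \cdot 6^{2}\right) - 4 a = \left(-5 - 72\right) - 4 a = -77 - 4 a$)
$12 H{\left(J{\left(3 \right)} \right)} \left(-7\right) = 12 \left(-77 - 4 \left(-2 + 3\right)\right) \left(-7\right) = 12 \left(-77 - 4\right) \left(-7\right) = 12 \left(-81\right) \left(-7\right) = \left(-972\right) \left(-7\right) = 6804$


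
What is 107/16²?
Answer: 107/256 ≈ 0.41797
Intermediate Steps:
107/16² = 107/256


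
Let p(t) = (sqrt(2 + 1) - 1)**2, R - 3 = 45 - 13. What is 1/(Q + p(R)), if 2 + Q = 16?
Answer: 3/52 + sqrt(3)/156 ≈ 0.068795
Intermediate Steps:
Q = 14 (Q = -2 + 16 = 14)
R = 35 (R = 3 + (45 - 13) = 3 + 32 = 35)
p(t) = (-1 + sqrt(3))**2 (p(t) = (sqrt(3) - 1)**2 = (-1 + sqrt(3))**2)
1/(Q + p(R)) = 1/(14 + (1 - sqrt(3))**2)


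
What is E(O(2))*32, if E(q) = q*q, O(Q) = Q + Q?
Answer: 512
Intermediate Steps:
O(Q) = 2*Q
E(q) = q²
E(O(2))*32 = (2*2)²*32 = 4²*32 = 16*32 = 512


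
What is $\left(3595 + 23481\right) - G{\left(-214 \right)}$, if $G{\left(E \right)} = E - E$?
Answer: $27076$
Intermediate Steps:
$G{\left(E \right)} = 0$
$\left(3595 + 23481\right) - G{\left(-214 \right)} = \left(3595 + 23481\right) - 0 = 27076 + 0 = 27076$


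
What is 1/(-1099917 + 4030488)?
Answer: 1/2930571 ≈ 3.4123e-7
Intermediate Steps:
1/(-1099917 + 4030488) = 1/2930571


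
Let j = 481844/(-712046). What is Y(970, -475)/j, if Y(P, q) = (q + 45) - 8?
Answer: 77969037/120461 ≈ 647.26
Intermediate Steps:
j = -240922/356023 (j = 481844*(-1/712046) = -240922/356023 ≈ -0.67670)
Y(P, q) = 37 + q (Y(P, q) = (45 + q) - 8 = 37 + q)
Y(970, -475)/j = (37 - 475)/(-240922/356023) = -438*(-356023/240922) = 77969037/120461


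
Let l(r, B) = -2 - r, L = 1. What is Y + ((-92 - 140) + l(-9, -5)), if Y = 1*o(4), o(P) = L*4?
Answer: -221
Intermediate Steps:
o(P) = 4 (o(P) = 1*4 = 4)
Y = 4 (Y = 1*4 = 4)
Y + ((-92 - 140) + l(-9, -5)) = 4 + ((-92 - 140) + (-2 - 1*(-9))) = 4 + (-232 + (-2 + 9)) = 4 + (-232 + 7) = 4 - 225 = -221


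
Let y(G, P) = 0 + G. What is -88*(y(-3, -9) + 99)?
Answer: -8448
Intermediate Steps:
y(G, P) = G
-88*(y(-3, -9) + 99) = -88*(-3 + 99) = -88*96 = -8448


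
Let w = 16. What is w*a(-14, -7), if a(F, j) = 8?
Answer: 128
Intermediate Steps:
w*a(-14, -7) = 16*8 = 128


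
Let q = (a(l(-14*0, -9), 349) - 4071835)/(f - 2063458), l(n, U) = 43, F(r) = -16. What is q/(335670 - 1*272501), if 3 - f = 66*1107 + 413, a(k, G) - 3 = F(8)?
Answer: 2035924/67493865585 ≈ 3.0165e-5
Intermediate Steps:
a(k, G) = -13 (a(k, G) = 3 - 16 = -13)
f = -73472 (f = 3 - (66*1107 + 413) = 3 - (73062 + 413) = 3 - 1*73475 = 3 - 73475 = -73472)
q = 2035924/1068465 (q = (-13 - 4071835)/(-73472 - 2063458) = -4071848/(-2136930) = -4071848*(-1/2136930) = 2035924/1068465 ≈ 1.9055)
q/(335670 - 1*272501) = 2035924/(1068465*(335670 - 1*272501)) = 2035924/(1068465*(335670 - 272501)) = (2035924/1068465)/63169 = (2035924/1068465)*(1/63169) = 2035924/67493865585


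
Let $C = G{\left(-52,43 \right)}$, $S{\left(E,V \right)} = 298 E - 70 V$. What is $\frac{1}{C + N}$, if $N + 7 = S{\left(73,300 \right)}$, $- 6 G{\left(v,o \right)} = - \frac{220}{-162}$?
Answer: $\frac{243}{181466} \approx 0.0013391$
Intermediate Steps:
$S{\left(E,V \right)} = - 70 V + 298 E$
$G{\left(v,o \right)} = - \frac{55}{243}$ ($G{\left(v,o \right)} = - \frac{\left(-220\right) \frac{1}{-162}}{6} = - \frac{\left(-220\right) \left(- \frac{1}{162}\right)}{6} = \left(- \frac{1}{6}\right) \frac{110}{81} = - \frac{55}{243}$)
$C = - \frac{55}{243} \approx -0.22634$
$N = 747$ ($N = -7 + \left(\left(-70\right) 300 + 298 \cdot 73\right) = -7 + \left(-21000 + 21754\right) = -7 + 754 = 747$)
$\frac{1}{C + N} = \frac{1}{- \frac{55}{243} + 747} = \frac{1}{\frac{181466}{243}} = \frac{243}{181466}$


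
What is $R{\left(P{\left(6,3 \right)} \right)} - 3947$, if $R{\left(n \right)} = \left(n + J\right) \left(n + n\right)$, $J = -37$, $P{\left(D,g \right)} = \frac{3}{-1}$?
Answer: $-3707$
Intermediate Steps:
$P{\left(D,g \right)} = -3$ ($P{\left(D,g \right)} = 3 \left(-1\right) = -3$)
$R{\left(n \right)} = 2 n \left(-37 + n\right)$ ($R{\left(n \right)} = \left(n - 37\right) \left(n + n\right) = \left(-37 + n\right) 2 n = 2 n \left(-37 + n\right)$)
$R{\left(P{\left(6,3 \right)} \right)} - 3947 = 2 \left(-3\right) \left(-37 - 3\right) - 3947 = 2 \left(-3\right) \left(-40\right) - 3947 = 240 - 3947 = -3707$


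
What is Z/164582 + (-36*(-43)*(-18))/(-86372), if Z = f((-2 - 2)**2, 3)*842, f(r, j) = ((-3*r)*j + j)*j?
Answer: -297464283/161537233 ≈ -1.8415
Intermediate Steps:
f(r, j) = j*(j - 3*j*r) (f(r, j) = (-3*j*r + j)*j = (j - 3*j*r)*j = j*(j - 3*j*r))
Z = -356166 (Z = (3**2*(1 - 3*(-2 - 2)**2))*842 = (9*(1 - 3*(-4)**2))*842 = (9*(1 - 3*16))*842 = (9*(1 - 48))*842 = (9*(-47))*842 = -423*842 = -356166)
Z/164582 + (-36*(-43)*(-18))/(-86372) = -356166/164582 + (-36*(-43)*(-18))/(-86372) = -356166*1/164582 + (1548*(-18))*(-1/86372) = -178083/82291 - 27864*(-1/86372) = -178083/82291 + 6966/21593 = -297464283/161537233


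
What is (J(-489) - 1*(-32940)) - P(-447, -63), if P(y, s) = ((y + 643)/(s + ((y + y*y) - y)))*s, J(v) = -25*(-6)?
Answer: 367200416/11097 ≈ 33090.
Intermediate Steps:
J(v) = 150
P(y, s) = s*(643 + y)/(s + y²) (P(y, s) = ((643 + y)/(s + ((y + y²) - y)))*s = ((643 + y)/(s + y²))*s = s*(643 + y)/(s + y²))
(J(-489) - 1*(-32940)) - P(-447, -63) = (150 - 1*(-32940)) - (-63)*(643 - 447)/(-63 + (-447)²) = (150 + 32940) - (-63)*196/(-63 + 199809) = 33090 - (-63)*196/199746 = 33090 - 1*(-686/11097) = 33090 + 686/11097 = 367200416/11097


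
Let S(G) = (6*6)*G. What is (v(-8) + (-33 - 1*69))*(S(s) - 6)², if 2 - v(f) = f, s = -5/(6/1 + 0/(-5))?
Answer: -119232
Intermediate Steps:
s = -⅚ (s = -5/(6*1 + 0*(-⅕)) = -5/(6 + 0) = -5/6 = -5*⅙ = -⅚ ≈ -0.83333)
S(G) = 36*G
v(f) = 2 - f
(v(-8) + (-33 - 1*69))*(S(s) - 6)² = ((2 - 1*(-8)) + (-33 - 1*69))*(36*(-⅚) - 6)² = ((2 + 8) + (-33 - 69))*(-30 - 6)² = (10 - 102)*(-36)² = -92*1296 = -119232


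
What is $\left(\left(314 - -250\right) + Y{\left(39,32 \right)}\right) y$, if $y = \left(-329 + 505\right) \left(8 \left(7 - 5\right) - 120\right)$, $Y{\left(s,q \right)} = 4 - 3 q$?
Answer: $-8639488$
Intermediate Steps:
$y = -18304$ ($y = 176 \left(8 \cdot 2 - 120\right) = 176 \left(16 - 120\right) = 176 \left(-104\right) = -18304$)
$\left(\left(314 - -250\right) + Y{\left(39,32 \right)}\right) y = \left(\left(314 - -250\right) + \left(4 - 96\right)\right) \left(-18304\right) = \left(\left(314 + 250\right) + \left(4 - 96\right)\right) \left(-18304\right) = \left(564 - 92\right) \left(-18304\right) = 472 \left(-18304\right) = -8639488$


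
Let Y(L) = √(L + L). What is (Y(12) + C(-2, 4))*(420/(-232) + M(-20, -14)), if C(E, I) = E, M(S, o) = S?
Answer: 1265/29 - 1265*√6/29 ≈ -63.228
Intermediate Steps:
Y(L) = √2*√L (Y(L) = √(2*L) = √2*√L)
(Y(12) + C(-2, 4))*(420/(-232) + M(-20, -14)) = (√2*√12 - 2)*(420/(-232) - 20) = (√2*(2*√3) - 2)*(420*(-1/232) - 20) = (2*√6 - 2)*(-105/58 - 20) = (-2 + 2*√6)*(-1265/58) = 1265/29 - 1265*√6/29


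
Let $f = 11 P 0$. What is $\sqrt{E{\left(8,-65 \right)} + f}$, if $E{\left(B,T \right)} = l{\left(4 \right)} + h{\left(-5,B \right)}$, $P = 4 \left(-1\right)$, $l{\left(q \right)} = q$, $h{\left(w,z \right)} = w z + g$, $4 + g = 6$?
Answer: $i \sqrt{34} \approx 5.8309 i$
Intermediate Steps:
$g = 2$ ($g = -4 + 6 = 2$)
$h{\left(w,z \right)} = 2 + w z$ ($h{\left(w,z \right)} = w z + 2 = 2 + w z$)
$P = -4$
$E{\left(B,T \right)} = 6 - 5 B$ ($E{\left(B,T \right)} = 4 - \left(-2 + 5 B\right) = 6 - 5 B$)
$f = 0$ ($f = 11 \left(-4\right) 0 = \left(-44\right) 0 = 0$)
$\sqrt{E{\left(8,-65 \right)} + f} = \sqrt{\left(6 - 40\right) + 0} = \sqrt{-34 + 0} = \sqrt{-34} = i \sqrt{34}$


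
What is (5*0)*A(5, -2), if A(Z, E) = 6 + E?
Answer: 0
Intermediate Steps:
(5*0)*A(5, -2) = (5*0)*(6 - 2) = 0*4 = 0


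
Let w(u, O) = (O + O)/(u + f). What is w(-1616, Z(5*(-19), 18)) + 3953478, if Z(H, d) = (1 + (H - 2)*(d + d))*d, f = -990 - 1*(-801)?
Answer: 7136153466/1805 ≈ 3.9535e+6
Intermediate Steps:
f = -189 (f = -990 + 801 = -189)
Z(H, d) = d*(1 + 2*d*(-2 + H)) (Z(H, d) = (1 + (-2 + H)*(2*d))*d = (1 + 2*d*(-2 + H))*d = d*(1 + 2*d*(-2 + H)))
w(u, O) = 2*O/(-189 + u) (w(u, O) = (O + O)/(u - 189) = (2*O)/(-189 + u) = 2*O/(-189 + u))
w(-1616, Z(5*(-19), 18)) + 3953478 = 2*(18*(1 - 4*18 + 2*(5*(-19))*18))/(-189 - 1616) + 3953478 = 2*(18*(1 - 72 + 2*(-95)*18))/(-1805) + 3953478 = 2*(18*(1 - 72 - 3420))*(-1/1805) + 3953478 = 2*(18*(-3491))*(-1/1805) + 3953478 = 2*(-62838)*(-1/1805) + 3953478 = 125676/1805 + 3953478 = 7136153466/1805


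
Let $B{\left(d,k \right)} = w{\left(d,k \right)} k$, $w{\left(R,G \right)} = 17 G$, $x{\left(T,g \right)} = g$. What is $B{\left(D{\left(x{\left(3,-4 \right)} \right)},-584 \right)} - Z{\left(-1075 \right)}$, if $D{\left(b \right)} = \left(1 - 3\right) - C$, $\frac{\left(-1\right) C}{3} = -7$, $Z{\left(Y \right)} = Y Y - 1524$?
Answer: $4643851$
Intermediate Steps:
$Z{\left(Y \right)} = -1524 + Y^{2}$ ($Z{\left(Y \right)} = Y^{2} - 1524 = -1524 + Y^{2}$)
$C = 21$ ($C = \left(-3\right) \left(-7\right) = 21$)
$D{\left(b \right)} = -23$ ($D{\left(b \right)} = \left(1 - 3\right) - 21 = -2 - 21 = -23$)
$B{\left(d,k \right)} = 17 k^{2}$ ($B{\left(d,k \right)} = 17 k k = 17 k^{2}$)
$B{\left(D{\left(x{\left(3,-4 \right)} \right)},-584 \right)} - Z{\left(-1075 \right)} = 17 \left(-584\right)^{2} - \left(-1524 + \left(-1075\right)^{2}\right) = 17 \cdot 341056 - \left(-1524 + 1155625\right) = 5797952 - 1154101 = 4643851$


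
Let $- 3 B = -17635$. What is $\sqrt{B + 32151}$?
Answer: $\frac{2 \sqrt{85566}}{3} \approx 195.01$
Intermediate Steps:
$B = \frac{17635}{3}$ ($B = \left(- \frac{1}{3}\right) \left(-17635\right) = \frac{17635}{3} \approx 5878.3$)
$\sqrt{B + 32151} = \sqrt{\frac{17635}{3} + 32151} = \sqrt{\frac{114088}{3}} = \frac{2 \sqrt{85566}}{3}$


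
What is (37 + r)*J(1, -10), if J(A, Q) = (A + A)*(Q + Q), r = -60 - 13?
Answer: 1440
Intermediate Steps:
r = -73
J(A, Q) = 4*A*Q (J(A, Q) = (2*A)*(2*Q) = 4*A*Q)
(37 + r)*J(1, -10) = (37 - 73)*(4*1*(-10)) = -36*(-40) = 1440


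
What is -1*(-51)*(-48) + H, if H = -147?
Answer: -2595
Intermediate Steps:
-1*(-51)*(-48) + H = -1*(-51)*(-48) - 147 = 51*(-48) - 147 = -2448 - 147 = -2595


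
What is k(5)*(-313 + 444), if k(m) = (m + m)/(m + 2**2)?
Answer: 1310/9 ≈ 145.56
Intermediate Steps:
k(m) = 2*m/(4 + m) (k(m) = (2*m)/(m + 4) = (2*m)/(4 + m) = 2*m/(4 + m))
k(5)*(-313 + 444) = (2*5/(4 + 5))*(-313 + 444) = (2*5/9)*131 = (2*5*(1/9))*131 = (10/9)*131 = 1310/9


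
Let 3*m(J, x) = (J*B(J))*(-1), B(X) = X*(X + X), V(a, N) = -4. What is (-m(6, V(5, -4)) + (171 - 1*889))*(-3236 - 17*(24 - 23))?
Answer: 1867222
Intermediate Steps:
B(X) = 2*X² (B(X) = X*(2*X) = 2*X²)
m(J, x) = -2*J³/3 (m(J, x) = ((J*(2*J²))*(-1))/3 = ((2*J³)*(-1))/3 = (-2*J³)/3 = -2*J³/3)
(-m(6, V(5, -4)) + (171 - 1*889))*(-3236 - 17*(24 - 23)) = (-(-2)*6³/3 + (171 - 1*889))*(-3236 - 17*(24 - 23)) = (-(-2)*216/3 + (171 - 889))*(-3236 - 17*1) = (-1*(-144) - 718)*(-3236 - 17) = (144 - 718)*(-3253) = -574*(-3253) = 1867222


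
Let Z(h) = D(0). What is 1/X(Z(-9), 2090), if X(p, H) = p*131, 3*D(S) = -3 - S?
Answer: -1/131 ≈ -0.0076336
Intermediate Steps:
D(S) = -1 - S/3 (D(S) = (-3 - S)/3 = -1 - S/3)
Z(h) = -1 (Z(h) = -1 - ⅓*0 = -1 + 0 = -1)
X(p, H) = 131*p
1/X(Z(-9), 2090) = 1/(131*(-1)) = 1/(-131) = -1/131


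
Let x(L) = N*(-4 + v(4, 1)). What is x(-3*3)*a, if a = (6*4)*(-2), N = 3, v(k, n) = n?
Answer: 432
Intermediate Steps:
a = -48 (a = 24*(-2) = -48)
x(L) = -9 (x(L) = 3*(-4 + 1) = 3*(-3) = -9)
x(-3*3)*a = -9*(-48) = 432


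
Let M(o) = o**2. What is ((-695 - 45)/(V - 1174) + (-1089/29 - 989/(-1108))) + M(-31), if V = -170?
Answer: 2496363469/2699088 ≈ 924.89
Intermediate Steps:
((-695 - 45)/(V - 1174) + (-1089/29 - 989/(-1108))) + M(-31) = ((-695 - 45)/(-170 - 1174) + (-1089/29 - 989/(-1108))) + (-31)**2 = (-740/(-1344) + (-1089*1/29 - 989*(-1/1108))) + 961 = (-740*(-1/1344) + (-1089/29 + 989/1108)) + 961 = (185/336 - 1177931/32132) + 961 = -97460099/2699088 + 961 = 2496363469/2699088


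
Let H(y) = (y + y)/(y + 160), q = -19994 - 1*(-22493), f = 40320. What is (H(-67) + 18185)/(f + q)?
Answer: 1691071/3982167 ≈ 0.42466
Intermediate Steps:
q = 2499 (q = -19994 + 22493 = 2499)
H(y) = 2*y/(160 + y) (H(y) = (2*y)/(160 + y) = 2*y/(160 + y))
(H(-67) + 18185)/(f + q) = (2*(-67)/(160 - 67) + 18185)/(40320 + 2499) = (2*(-67)/93 + 18185)/42819 = (2*(-67)*(1/93) + 18185)*(1/42819) = (-134/93 + 18185)*(1/42819) = (1691071/93)*(1/42819) = 1691071/3982167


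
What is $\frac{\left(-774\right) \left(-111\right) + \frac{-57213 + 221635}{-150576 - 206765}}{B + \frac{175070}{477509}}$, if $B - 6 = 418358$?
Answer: $\frac{7329865874601134}{35693497190694993} \approx 0.20536$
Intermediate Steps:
$B = 418364$ ($B = 6 + 418358 = 418364$)
$\frac{\left(-774\right) \left(-111\right) + \frac{-57213 + 221635}{-150576 - 206765}}{B + \frac{175070}{477509}} = \frac{\left(-774\right) \left(-111\right) + \frac{-57213 + 221635}{-150576 - 206765}}{418364 + \frac{175070}{477509}} = \frac{85914 + \frac{164422}{-357341}}{418364 + 175070 \cdot \frac{1}{477509}} = \frac{85914 + 164422 \left(- \frac{1}{357341}\right)}{418364 + \frac{175070}{477509}} = \frac{85914 - \frac{164422}{357341}}{\frac{199772750346}{477509}} = \frac{30700430252}{357341} \cdot \frac{477509}{199772750346} = \frac{7329865874601134}{35693497190694993}$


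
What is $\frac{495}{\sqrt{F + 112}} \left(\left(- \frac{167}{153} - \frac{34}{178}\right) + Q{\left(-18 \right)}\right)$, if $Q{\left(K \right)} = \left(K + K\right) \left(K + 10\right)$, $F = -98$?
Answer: $\frac{107366380 \sqrt{14}}{10591} \approx 37931.0$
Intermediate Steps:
$Q{\left(K \right)} = 2 K \left(10 + K\right)$
$\frac{495}{\sqrt{F + 112}} \left(\left(- \frac{167}{153} - \frac{34}{178}\right) + Q{\left(-18 \right)}\right) = \frac{495}{\sqrt{-98 + 112}} \left(\left(- \frac{167}{153} - \frac{34}{178}\right) + 2 \left(-18\right) \left(10 - 18\right)\right) = \frac{495}{\sqrt{14}} \left(\left(\left(-167\right) \frac{1}{153} - \frac{17}{89}\right) + 2 \left(-18\right) \left(-8\right)\right) = 495 \frac{\sqrt{14}}{14} \left(\left(- \frac{167}{153} - \frac{17}{89}\right) + 288\right) = \frac{495 \sqrt{14}}{14} \left(- \frac{17464}{13617} + 288\right) = \frac{495 \sqrt{14}}{14} \cdot \frac{3904232}{13617} = \frac{107366380 \sqrt{14}}{10591}$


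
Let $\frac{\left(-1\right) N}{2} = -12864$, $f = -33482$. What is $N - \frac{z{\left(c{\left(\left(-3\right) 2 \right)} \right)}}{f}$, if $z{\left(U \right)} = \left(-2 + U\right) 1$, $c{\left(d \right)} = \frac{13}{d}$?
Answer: $\frac{5168549351}{200892} \approx 25728.0$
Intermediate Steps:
$N = 25728$ ($N = \left(-2\right) \left(-12864\right) = 25728$)
$z{\left(U \right)} = -2 + U$
$N - \frac{z{\left(c{\left(\left(-3\right) 2 \right)} \right)}}{f} = 25728 - \frac{-2 + \frac{13}{\left(-3\right) 2}}{-33482} = 25728 - \left(-2 + \frac{13}{-6}\right) \left(- \frac{1}{33482}\right) = 25728 - \left(-2 + 13 \left(- \frac{1}{6}\right)\right) \left(- \frac{1}{33482}\right) = 25728 - \left(-2 - \frac{13}{6}\right) \left(- \frac{1}{33482}\right) = 25728 - \left(- \frac{25}{6}\right) \left(- \frac{1}{33482}\right) = 25728 - \frac{25}{200892} = \frac{5168549351}{200892}$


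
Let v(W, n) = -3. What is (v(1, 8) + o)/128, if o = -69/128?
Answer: -453/16384 ≈ -0.027649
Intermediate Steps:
o = -69/128 (o = -69*1/128 = -69/128 ≈ -0.53906)
(v(1, 8) + o)/128 = (-3 - 69/128)/128 = -453/128*1/128 = -453/16384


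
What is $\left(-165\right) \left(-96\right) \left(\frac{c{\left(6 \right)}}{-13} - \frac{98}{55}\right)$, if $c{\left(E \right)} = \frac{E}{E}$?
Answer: $- \frac{382752}{13} \approx -29442.0$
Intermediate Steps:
$c{\left(E \right)} = 1$
$\left(-165\right) \left(-96\right) \left(\frac{c{\left(6 \right)}}{-13} - \frac{98}{55}\right) = \left(-165\right) \left(-96\right) \left(1 \frac{1}{-13} - \frac{98}{55}\right) = 15840 \left(1 \left(- \frac{1}{13}\right) - \frac{98}{55}\right) = 15840 \left(- \frac{1}{13} - \frac{98}{55}\right) = 15840 \left(- \frac{1329}{715}\right) = - \frac{382752}{13}$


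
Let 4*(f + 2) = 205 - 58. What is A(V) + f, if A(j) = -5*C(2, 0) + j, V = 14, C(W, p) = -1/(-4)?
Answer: 95/2 ≈ 47.500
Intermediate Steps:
C(W, p) = 1/4 (C(W, p) = -1*(-1/4) = 1/4)
A(j) = -5/4 + j (A(j) = -5*1/4 + j = -5/4 + j)
f = 139/4 (f = -2 + (205 - 58)/4 = -2 + (1/4)*147 = -2 + 147/4 = 139/4 ≈ 34.750)
A(V) + f = (-5/4 + 14) + 139/4 = 51/4 + 139/4 = 95/2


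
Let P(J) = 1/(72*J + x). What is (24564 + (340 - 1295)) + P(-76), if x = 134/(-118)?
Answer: 7623700176/322915 ≈ 23609.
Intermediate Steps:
x = -67/59 (x = 134*(-1/118) = -67/59 ≈ -1.1356)
P(J) = 1/(-67/59 + 72*J) (P(J) = 1/(72*J - 67/59) = 1/(-67/59 + 72*J))
(24564 + (340 - 1295)) + P(-76) = (24564 + (340 - 1295)) + 59/(-67 + 4248*(-76)) = (24564 - 955) + 59/(-67 - 322848) = 23609 + 59/(-322915) = 23609 + 59*(-1/322915) = 23609 - 59/322915 = 7623700176/322915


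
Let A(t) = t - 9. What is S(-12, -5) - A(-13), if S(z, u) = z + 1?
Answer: 11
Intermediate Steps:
S(z, u) = 1 + z
A(t) = -9 + t
S(-12, -5) - A(-13) = (1 - 12) - (-9 - 13) = -11 - 1*(-22) = -11 + 22 = 11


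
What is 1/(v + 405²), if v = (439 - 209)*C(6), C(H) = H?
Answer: 1/165405 ≈ 6.0458e-6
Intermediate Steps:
v = 1380 (v = (439 - 209)*6 = 230*6 = 1380)
1/(v + 405²) = 1/(1380 + 405²) = 1/(1380 + 164025) = 1/165405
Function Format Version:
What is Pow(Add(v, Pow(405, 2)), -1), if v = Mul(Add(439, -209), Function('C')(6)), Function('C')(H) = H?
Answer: Rational(1, 165405) ≈ 6.0458e-6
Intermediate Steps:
v = 1380 (v = Mul(Add(439, -209), 6) = Mul(230, 6) = 1380)
Pow(Add(v, Pow(405, 2)), -1) = Pow(Add(1380, Pow(405, 2)), -1) = Pow(Add(1380, 164025), -1) = Pow(165405, -1) = Rational(1, 165405)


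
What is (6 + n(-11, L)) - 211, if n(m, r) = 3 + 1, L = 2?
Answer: -201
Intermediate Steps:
n(m, r) = 4
(6 + n(-11, L)) - 211 = (6 + 4) - 211 = 10 - 211 = -201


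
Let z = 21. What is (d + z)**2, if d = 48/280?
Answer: 549081/1225 ≈ 448.23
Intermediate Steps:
d = 6/35 (d = 48*(1/280) = 6/35 ≈ 0.17143)
(d + z)**2 = (6/35 + 21)**2 = (741/35)**2 = 549081/1225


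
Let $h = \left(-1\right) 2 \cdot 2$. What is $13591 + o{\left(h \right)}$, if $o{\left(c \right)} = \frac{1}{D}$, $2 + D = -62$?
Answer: $\frac{869823}{64} \approx 13591.0$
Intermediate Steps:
$D = -64$ ($D = -2 - 62 = -64$)
$h = -4$ ($h = \left(-2\right) 2 = -4$)
$o{\left(c \right)} = - \frac{1}{64}$ ($o{\left(c \right)} = \frac{1}{-64} = - \frac{1}{64}$)
$13591 + o{\left(h \right)} = 13591 - \frac{1}{64} = \frac{869823}{64}$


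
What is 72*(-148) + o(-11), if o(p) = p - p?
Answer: -10656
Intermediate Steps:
o(p) = 0
72*(-148) + o(-11) = 72*(-148) + 0 = -10656 + 0 = -10656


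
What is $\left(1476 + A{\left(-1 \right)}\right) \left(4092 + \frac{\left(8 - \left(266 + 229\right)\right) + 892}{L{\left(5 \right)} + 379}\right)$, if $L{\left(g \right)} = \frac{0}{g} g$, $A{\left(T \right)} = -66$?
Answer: $\frac{2187294930}{379} \approx 5.7712 \cdot 10^{6}$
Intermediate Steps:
$L{\left(g \right)} = 0$ ($L{\left(g \right)} = 0 g = 0$)
$\left(1476 + A{\left(-1 \right)}\right) \left(4092 + \frac{\left(8 - \left(266 + 229\right)\right) + 892}{L{\left(5 \right)} + 379}\right) = \left(1476 - 66\right) \left(4092 + \frac{\left(8 - \left(266 + 229\right)\right) + 892}{0 + 379}\right) = 1410 \left(4092 + \frac{\left(8 - 495\right) + 892}{379}\right) = 1410 \left(4092 + \left(\left(8 - 495\right) + 892\right) \frac{1}{379}\right) = 1410 \left(4092 + \left(-487 + 892\right) \frac{1}{379}\right) = 1410 \left(4092 + 405 \cdot \frac{1}{379}\right) = 1410 \left(4092 + \frac{405}{379}\right) = 1410 \cdot \frac{1551273}{379} = \frac{2187294930}{379}$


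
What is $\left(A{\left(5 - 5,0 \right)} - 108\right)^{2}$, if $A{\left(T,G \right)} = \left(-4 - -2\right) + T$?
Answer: $12100$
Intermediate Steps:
$A{\left(T,G \right)} = -2 + T$ ($A{\left(T,G \right)} = \left(-4 + 2\right) + T = -2 + T$)
$\left(A{\left(5 - 5,0 \right)} - 108\right)^{2} = \left(\left(-2 + \left(5 - 5\right)\right) - 108\right)^{2} = \left(\left(-2 + 0\right) - 108\right)^{2} = \left(-2 - 108\right)^{2} = \left(-110\right)^{2} = 12100$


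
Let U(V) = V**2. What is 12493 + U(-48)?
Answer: 14797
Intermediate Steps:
12493 + U(-48) = 12493 + (-48)**2 = 12493 + 2304 = 14797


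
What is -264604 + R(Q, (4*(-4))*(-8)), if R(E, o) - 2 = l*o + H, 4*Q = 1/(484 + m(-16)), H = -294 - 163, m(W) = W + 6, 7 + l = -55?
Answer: -272995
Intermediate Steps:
l = -62 (l = -7 - 55 = -62)
m(W) = 6 + W
H = -457
Q = 1/1896 (Q = 1/(4*(484 + (6 - 16))) = 1/(4*(484 - 10)) = (1/4)/474 = (1/4)*(1/474) = 1/1896 ≈ 0.00052743)
R(E, o) = -455 - 62*o (R(E, o) = 2 + (-62*o - 457) = 2 + (-457 - 62*o) = -455 - 62*o)
-264604 + R(Q, (4*(-4))*(-8)) = -264604 + (-455 - 62*4*(-4)*(-8)) = -264604 + (-455 - (-992)*(-8)) = -264604 + (-455 - 62*128) = -264604 + (-455 - 7936) = -264604 - 8391 = -272995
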